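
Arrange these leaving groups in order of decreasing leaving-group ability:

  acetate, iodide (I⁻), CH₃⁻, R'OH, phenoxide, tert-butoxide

Rank by basicity of the departing species: weakest base leaves most easily.
iodide (I⁻): pKₐ(HI) ≈ -10
R'OH: pKₐ(R'OH₂⁺) ≈ -2.4
acetate: pKₐ(CH₃COOH) ≈ 4.8
phenoxide: pKₐ(C₆H₅OH (phenol)) ≈ 10
tert-butoxide: pKₐ(t-BuOH) ≈ 18
CH₃⁻: pKₐ(CH₄) ≈ 48

iodide (I⁻) > R'OH > acetate > phenoxide > tert-butoxide > CH₃⁻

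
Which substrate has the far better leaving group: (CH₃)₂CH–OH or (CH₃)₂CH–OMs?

(CH₃)₂CH–OMs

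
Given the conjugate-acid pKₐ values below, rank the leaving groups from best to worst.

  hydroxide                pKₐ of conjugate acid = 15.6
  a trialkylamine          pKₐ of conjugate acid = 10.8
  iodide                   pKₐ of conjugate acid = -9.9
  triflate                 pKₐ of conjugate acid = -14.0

Lower conjugate-acid pKₐ ⇒ weaker base ⇒ better leaving group.
Sorting by the given values: triflate (-14.0), iodide (-9.9), a trialkylamine (10.8), hydroxide (15.6).

triflate > iodide > a trialkylamine > hydroxide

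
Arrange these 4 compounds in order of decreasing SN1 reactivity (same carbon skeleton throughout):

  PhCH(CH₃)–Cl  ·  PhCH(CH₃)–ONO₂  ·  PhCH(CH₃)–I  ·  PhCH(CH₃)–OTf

PhCH(CH₃)–OTf > PhCH(CH₃)–I > PhCH(CH₃)–Cl > PhCH(CH₃)–ONO₂

The skeletons are identical, so relative rate is governed entirely by leaving-group ability.
Rank by basicity of the departing species: weakest base leaves most easily.
PhCH(CH₃)–OTf loses OTf⁻: pKₐ(CF₃SO₃H (triflic acid)) ≈ -14
PhCH(CH₃)–I loses I⁻: pKₐ(HI) ≈ -10
PhCH(CH₃)–Cl loses Cl⁻: pKₐ(HCl) ≈ -7
PhCH(CH₃)–ONO₂ loses NO₃⁻: pKₐ(HNO₃) ≈ -1.3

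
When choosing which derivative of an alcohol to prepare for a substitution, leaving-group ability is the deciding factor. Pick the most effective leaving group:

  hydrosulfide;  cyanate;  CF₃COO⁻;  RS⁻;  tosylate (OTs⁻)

tosylate (OTs⁻)

Rank by basicity of the departing species: weakest base leaves most easily.
tosylate (OTs⁻): pKₐ(p-CH₃C₆H₄SO₃H (TsOH)) ≈ -2.8
CF₃COO⁻: pKₐ(CF₃COOH) ≈ 0.2
cyanate: pKₐ(HOCN) ≈ 3.5
hydrosulfide: pKₐ(H₂S) ≈ 7
RS⁻: pKₐ(RSH (a thiol)) ≈ 10.5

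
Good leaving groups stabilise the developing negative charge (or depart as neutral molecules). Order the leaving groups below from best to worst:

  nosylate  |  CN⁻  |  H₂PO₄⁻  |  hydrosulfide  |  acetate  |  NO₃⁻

nosylate: pKₐ(p-O₂NC₆H₄SO₃H) ≈ -3.5
NO₃⁻: pKₐ(HNO₃) ≈ -1.3
H₂PO₄⁻: pKₐ(H₃PO₄) ≈ 2.1
acetate: pKₐ(CH₃COOH) ≈ 4.8
hydrosulfide: pKₐ(H₂S) ≈ 7
CN⁻: pKₐ(HCN) ≈ 9.2

nosylate > NO₃⁻ > H₂PO₄⁻ > acetate > hydrosulfide > CN⁻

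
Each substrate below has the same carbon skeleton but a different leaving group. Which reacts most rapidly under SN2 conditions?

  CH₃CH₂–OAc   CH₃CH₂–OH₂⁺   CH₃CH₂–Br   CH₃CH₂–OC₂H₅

Same R in every case — rank the leaving groups.
Rank by basicity of the departing species: weakest base leaves most easily.
CH₃CH₂–Br loses Br⁻: pKₐ(HBr) ≈ -9
CH₃CH₂–OH₂⁺ loses H₂O: pKₐ(H₃O⁺) ≈ -1.7
CH₃CH₂–OAc loses AcO⁻: pKₐ(CH₃COOH) ≈ 4.8
CH₃CH₂–OC₂H₅ loses CH₃CH₂O⁻: pKₐ(CH₃CH₂OH) ≈ 16

CH₃CH₂–Br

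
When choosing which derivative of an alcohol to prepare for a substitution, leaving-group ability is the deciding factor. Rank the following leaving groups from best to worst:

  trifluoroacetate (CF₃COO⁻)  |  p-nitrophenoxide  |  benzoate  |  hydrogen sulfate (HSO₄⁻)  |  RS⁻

The more stable X⁻ (or X) is on its own — i.e. the weaker a base it is — the better a leaving group it makes.
hydrogen sulfate (HSO₄⁻): pKₐ(H₂SO₄) ≈ -3
trifluoroacetate (CF₃COO⁻): pKₐ(CF₃COOH) ≈ 0.2
benzoate: pKₐ(C₆H₅COOH) ≈ 4.2
p-nitrophenoxide: pKₐ(p-nitrophenol) ≈ 7.2
RS⁻: pKₐ(RSH (a thiol)) ≈ 10.5

hydrogen sulfate (HSO₄⁻) > trifluoroacetate (CF₃COO⁻) > benzoate > p-nitrophenoxide > RS⁻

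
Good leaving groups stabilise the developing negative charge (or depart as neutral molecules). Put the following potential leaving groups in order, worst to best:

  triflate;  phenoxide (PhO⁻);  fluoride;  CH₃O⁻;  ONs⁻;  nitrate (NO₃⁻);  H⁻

triflate: pKₐ(CF₃SO₃H (triflic acid)) ≈ -14
ONs⁻: pKₐ(p-O₂NC₆H₄SO₃H) ≈ -3.5 — p-nitro group further stabilises the sulfonate
nitrate (NO₃⁻): pKₐ(HNO₃) ≈ -1.3 — resonance-delocalised over three oxygens
fluoride: pKₐ(HF) ≈ 3.2
phenoxide (PhO⁻): pKₐ(C₆H₅OH (phenol)) ≈ 10 — resonance into the ring helps, but still a poor LG
CH₃O⁻: pKₐ(CH₃OH) ≈ 15.5
H⁻: pKₐ(H₂) ≈ 36 — extremely strong base; leaves only in special hydride-transfer contexts
The question asks for worst first, so the sequence is read in increasing leaving-group ability.

H⁻ < CH₃O⁻ < phenoxide (PhO⁻) < fluoride < nitrate (NO₃⁻) < ONs⁻ < triflate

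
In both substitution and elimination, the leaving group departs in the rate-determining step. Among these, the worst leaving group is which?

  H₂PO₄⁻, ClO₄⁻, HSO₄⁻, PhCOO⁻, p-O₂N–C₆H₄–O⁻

A good leaving group is a weak base: the lower the pKₐ of its conjugate acid, the more readily it departs.
ClO₄⁻: pKₐ(HClO₄) ≈ -10
HSO₄⁻: pKₐ(H₂SO₄) ≈ -3
H₂PO₄⁻: pKₐ(H₃PO₄) ≈ 2.1
PhCOO⁻: pKₐ(C₆H₅COOH) ≈ 4.2
p-O₂N–C₆H₄–O⁻: pKₐ(p-nitrophenol) ≈ 7.2

p-O₂N–C₆H₄–O⁻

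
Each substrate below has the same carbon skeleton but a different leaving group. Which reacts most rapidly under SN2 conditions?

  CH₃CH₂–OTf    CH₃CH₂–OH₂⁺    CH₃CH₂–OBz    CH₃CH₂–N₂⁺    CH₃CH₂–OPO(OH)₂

The skeletons are identical, so relative rate is governed entirely by leaving-group ability.
Leaving-group ability tracks the stability of the departed species; conjugate-acid pKₐ is the usual yardstick (lower pKₐ → better LG).
CH₃CH₂–N₂⁺ loses N₂: no meaningful conjugate acid; N₂ departs as an exceptionally stable neutral molecule
CH₃CH₂–OTf loses OTf⁻: pKₐ(CF₃SO₃H (triflic acid)) ≈ -14
CH₃CH₂–OH₂⁺ loses H₂O: pKₐ(H₃O⁺) ≈ -1.7
CH₃CH₂–OPO(OH)₂ loses H₂PO₄⁻: pKₐ(H₃PO₄) ≈ 2.1
CH₃CH₂–OBz loses PhCOO⁻: pKₐ(C₆H₅COOH) ≈ 4.2

CH₃CH₂–N₂⁺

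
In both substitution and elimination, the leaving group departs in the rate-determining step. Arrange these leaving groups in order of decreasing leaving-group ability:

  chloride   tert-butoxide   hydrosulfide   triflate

The more stable X⁻ (or X) is on its own — i.e. the weaker a base it is — the better a leaving group it makes.
triflate: pKₐ(CF₃SO₃H (triflic acid)) ≈ -14
chloride: pKₐ(HCl) ≈ -7
hydrosulfide: pKₐ(H₂S) ≈ 7
tert-butoxide: pKₐ(t-BuOH) ≈ 18 — bulky, strongly basic alkoxide

triflate > chloride > hydrosulfide > tert-butoxide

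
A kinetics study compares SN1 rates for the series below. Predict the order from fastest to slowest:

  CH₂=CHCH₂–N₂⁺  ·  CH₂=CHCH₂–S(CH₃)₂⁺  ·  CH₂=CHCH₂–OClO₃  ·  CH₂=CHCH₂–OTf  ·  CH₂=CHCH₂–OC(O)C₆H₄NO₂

CH₂=CHCH₂–N₂⁺ > CH₂=CHCH₂–OTf > CH₂=CHCH₂–OClO₃ > CH₂=CHCH₂–S(CH₃)₂⁺ > CH₂=CHCH₂–OC(O)C₆H₄NO₂

Identical carbon frameworks mean the comparison reduces to leaving-group quality.
Leaving-group ability tracks the stability of the departed species; conjugate-acid pKₐ is the usual yardstick (lower pKₐ → better LG).
CH₂=CHCH₂–N₂⁺ loses N₂: no meaningful conjugate acid; N₂ departs as an exceptionally stable neutral molecule
CH₂=CHCH₂–OTf loses OTf⁻: pKₐ(CF₃SO₃H (triflic acid)) ≈ -14
CH₂=CHCH₂–OClO₃ loses ClO₄⁻: pKₐ(HClO₄) ≈ -10
CH₂=CHCH₂–S(CH₃)₂⁺ loses SR'₂: pKₐ(R'₂SH⁺) ≈ -7
CH₂=CHCH₂–OC(O)C₆H₄NO₂ loses p-O₂N–C₆H₄–COO⁻: pKₐ(p-nitrobenzoic acid) ≈ 3.4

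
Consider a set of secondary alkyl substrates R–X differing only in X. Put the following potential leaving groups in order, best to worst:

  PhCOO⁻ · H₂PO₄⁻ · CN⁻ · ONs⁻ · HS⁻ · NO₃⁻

A good leaving group is a weak base: the lower the pKₐ of its conjugate acid, the more readily it departs.
ONs⁻: pKₐ(p-O₂NC₆H₄SO₃H) ≈ -3.5 — p-nitro group further stabilises the sulfonate
NO₃⁻: pKₐ(HNO₃) ≈ -1.3
H₂PO₄⁻: pKₐ(H₃PO₄) ≈ 2.1
PhCOO⁻: pKₐ(C₆H₅COOH) ≈ 4.2 — aryl carboxylate
HS⁻: pKₐ(H₂S) ≈ 7 — larger and more polarisable than the oxygen analogue
CN⁻: pKₐ(HCN) ≈ 9.2 — sp carbon stabilises the charge somewhat, but still a poor LG

ONs⁻ > NO₃⁻ > H₂PO₄⁻ > PhCOO⁻ > HS⁻ > CN⁻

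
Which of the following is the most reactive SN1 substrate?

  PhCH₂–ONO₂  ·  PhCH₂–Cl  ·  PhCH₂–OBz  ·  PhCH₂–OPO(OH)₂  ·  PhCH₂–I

PhCH₂–I

Identical carbon frameworks mean the comparison reduces to leaving-group quality.
Leaving-group ability tracks the stability of the departed species; conjugate-acid pKₐ is the usual yardstick (lower pKₐ → better LG).
PhCH₂–I loses I⁻: pKₐ(HI) ≈ -10
PhCH₂–Cl loses Cl⁻: pKₐ(HCl) ≈ -7
PhCH₂–ONO₂ loses NO₃⁻: pKₐ(HNO₃) ≈ -1.3
PhCH₂–OPO(OH)₂ loses H₂PO₄⁻: pKₐ(H₃PO₄) ≈ 2.1
PhCH₂–OBz loses PhCOO⁻: pKₐ(C₆H₅COOH) ≈ 4.2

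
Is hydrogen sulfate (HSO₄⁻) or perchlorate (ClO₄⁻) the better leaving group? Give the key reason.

perchlorate (ClO₄⁻)

perchlorate (ClO₄⁻) is the better leaving group.
pKₐ(HClO₄) ≈ -10 versus pKₐ(H₂SO₄) ≈ -3: perchlorate (ClO₄⁻) is the much weaker base.
Extremely weak base; rarely used for safety reasons.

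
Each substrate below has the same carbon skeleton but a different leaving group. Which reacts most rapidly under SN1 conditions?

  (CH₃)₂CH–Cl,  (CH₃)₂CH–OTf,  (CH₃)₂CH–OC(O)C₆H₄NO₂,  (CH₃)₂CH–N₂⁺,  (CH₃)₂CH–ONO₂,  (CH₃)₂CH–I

Same R in every case — rank the leaving groups.
Rank by basicity of the departing species: weakest base leaves most easily.
(CH₃)₂CH–N₂⁺ loses N₂: no meaningful conjugate acid; N₂ departs as an exceptionally stable neutral molecule
(CH₃)₂CH–OTf loses OTf⁻: pKₐ(CF₃SO₃H (triflic acid)) ≈ -14
(CH₃)₂CH–I loses I⁻: pKₐ(HI) ≈ -10
(CH₃)₂CH–Cl loses Cl⁻: pKₐ(HCl) ≈ -7
(CH₃)₂CH–ONO₂ loses NO₃⁻: pKₐ(HNO₃) ≈ -1.3
(CH₃)₂CH–OC(O)C₆H₄NO₂ loses p-O₂N–C₆H₄–COO⁻: pKₐ(p-nitrobenzoic acid) ≈ 3.4

(CH₃)₂CH–N₂⁺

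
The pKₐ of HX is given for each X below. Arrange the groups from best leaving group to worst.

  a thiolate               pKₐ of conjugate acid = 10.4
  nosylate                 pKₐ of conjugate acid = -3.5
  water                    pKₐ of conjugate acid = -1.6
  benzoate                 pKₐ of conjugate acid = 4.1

nosylate > water > benzoate > a thiolate

Lower conjugate-acid pKₐ ⇒ weaker base ⇒ better leaving group.
Sorting by the given values: nosylate (-3.5), water (-1.6), benzoate (4.1), a thiolate (10.4).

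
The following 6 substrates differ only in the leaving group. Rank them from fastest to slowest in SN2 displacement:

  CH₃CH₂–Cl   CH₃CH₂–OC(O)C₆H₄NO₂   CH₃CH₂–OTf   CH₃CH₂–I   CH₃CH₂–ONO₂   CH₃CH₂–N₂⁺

Identical carbon frameworks mean the comparison reduces to leaving-group quality.
Rank by basicity of the departing species: weakest base leaves most easily.
CH₃CH₂–N₂⁺ loses N₂: no meaningful conjugate acid; N₂ departs as an exceptionally stable neutral molecule
CH₃CH₂–OTf loses OTf⁻: pKₐ(CF₃SO₃H (triflic acid)) ≈ -14
CH₃CH₂–I loses I⁻: pKₐ(HI) ≈ -10
CH₃CH₂–Cl loses Cl⁻: pKₐ(HCl) ≈ -7
CH₃CH₂–ONO₂ loses NO₃⁻: pKₐ(HNO₃) ≈ -1.3
CH₃CH₂–OC(O)C₆H₄NO₂ loses p-O₂N–C₆H₄–COO⁻: pKₐ(p-nitrobenzoic acid) ≈ 3.4

CH₃CH₂–N₂⁺ > CH₃CH₂–OTf > CH₃CH₂–I > CH₃CH₂–Cl > CH₃CH₂–ONO₂ > CH₃CH₂–OC(O)C₆H₄NO₂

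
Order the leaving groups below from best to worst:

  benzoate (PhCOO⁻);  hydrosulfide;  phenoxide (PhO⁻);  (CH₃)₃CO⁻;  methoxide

benzoate (PhCOO⁻): pKₐ(C₆H₅COOH) ≈ 4.2
hydrosulfide: pKₐ(H₂S) ≈ 7 — larger and more polarisable than the oxygen analogue
phenoxide (PhO⁻): pKₐ(C₆H₅OH (phenol)) ≈ 10
methoxide: pKₐ(CH₃OH) ≈ 15.5 — strong base; alkoxides do not leave unassisted
(CH₃)₃CO⁻: pKₐ(t-BuOH) ≈ 18 — bulky, strongly basic alkoxide

benzoate (PhCOO⁻) > hydrosulfide > phenoxide (PhO⁻) > methoxide > (CH₃)₃CO⁻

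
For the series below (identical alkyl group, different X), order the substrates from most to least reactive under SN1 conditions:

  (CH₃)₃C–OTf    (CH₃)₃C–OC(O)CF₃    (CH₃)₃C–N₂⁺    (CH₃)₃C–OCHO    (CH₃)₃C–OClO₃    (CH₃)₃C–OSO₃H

Same R in every case — rank the leaving groups.
Rank by basicity of the departing species: weakest base leaves most easily.
(CH₃)₃C–N₂⁺ loses N₂: no meaningful conjugate acid; N₂ departs as an exceptionally stable neutral molecule
(CH₃)₃C–OTf loses OTf⁻: pKₐ(CF₃SO₃H (triflic acid)) ≈ -14
(CH₃)₃C–OClO₃ loses ClO₄⁻: pKₐ(HClO₄) ≈ -10
(CH₃)₃C–OSO₃H loses HSO₄⁻: pKₐ(H₂SO₄) ≈ -3
(CH₃)₃C–OC(O)CF₃ loses CF₃COO⁻: pKₐ(CF₃COOH) ≈ 0.2
(CH₃)₃C–OCHO loses HCOO⁻: pKₐ(HCOOH) ≈ 3.8

(CH₃)₃C–N₂⁺ > (CH₃)₃C–OTf > (CH₃)₃C–OClO₃ > (CH₃)₃C–OSO₃H > (CH₃)₃C–OC(O)CF₃ > (CH₃)₃C–OCHO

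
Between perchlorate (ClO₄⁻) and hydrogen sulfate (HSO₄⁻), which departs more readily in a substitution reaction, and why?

perchlorate (ClO₄⁻) is the better leaving group.
pKₐ(HClO₄) ≈ -10 versus pKₐ(H₂SO₄) ≈ -3: perchlorate (ClO₄⁻) is the much weaker base.
Extremely weak base; rarely used for safety reasons.

perchlorate (ClO₄⁻)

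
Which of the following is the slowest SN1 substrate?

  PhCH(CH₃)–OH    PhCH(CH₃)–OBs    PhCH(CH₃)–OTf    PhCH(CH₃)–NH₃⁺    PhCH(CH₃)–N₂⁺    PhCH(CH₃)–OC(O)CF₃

PhCH(CH₃)–OH

The skeletons are identical, so relative rate is governed entirely by leaving-group ability.
Leaving-group ability tracks the stability of the departed species; conjugate-acid pKₐ is the usual yardstick (lower pKₐ → better LG).
PhCH(CH₃)–N₂⁺ loses N₂: no meaningful conjugate acid; N₂ departs as an exceptionally stable neutral molecule
PhCH(CH₃)–OTf loses OTf⁻: pKₐ(CF₃SO₃H (triflic acid)) ≈ -14
PhCH(CH₃)–OBs loses OBs⁻: pKₐ(p-BrC₆H₄SO₃H) ≈ -2.8
PhCH(CH₃)–OC(O)CF₃ loses CF₃COO⁻: pKₐ(CF₃COOH) ≈ 0.2
PhCH(CH₃)–NH₃⁺ loses NH₃: pKₐ(NH₄⁺) ≈ 9.2
PhCH(CH₃)–OH loses OH⁻: pKₐ(H₂O) ≈ 15.7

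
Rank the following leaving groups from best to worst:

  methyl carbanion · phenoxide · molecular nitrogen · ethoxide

molecular nitrogen > phenoxide > ethoxide > methyl carbanion

molecular nitrogen: no meaningful conjugate acid; N₂ departs as an exceptionally stable neutral molecule
phenoxide: pKₐ(C₆H₅OH (phenol)) ≈ 10
ethoxide: pKₐ(CH₃CH₂OH) ≈ 16
methyl carbanion: pKₐ(CH₄) ≈ 48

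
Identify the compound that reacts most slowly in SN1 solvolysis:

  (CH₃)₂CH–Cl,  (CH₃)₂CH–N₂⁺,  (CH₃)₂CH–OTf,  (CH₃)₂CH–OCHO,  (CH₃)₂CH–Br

(CH₃)₂CH–OCHO

The skeletons are identical, so relative rate is governed entirely by leaving-group ability.
A good leaving group is a weak base: the lower the pKₐ of its conjugate acid, the more readily it departs.
(CH₃)₂CH–N₂⁺ loses N₂: no meaningful conjugate acid; N₂ departs as an exceptionally stable neutral molecule
(CH₃)₂CH–OTf loses OTf⁻: pKₐ(CF₃SO₃H (triflic acid)) ≈ -14
(CH₃)₂CH–Br loses Br⁻: pKₐ(HBr) ≈ -9
(CH₃)₂CH–Cl loses Cl⁻: pKₐ(HCl) ≈ -7
(CH₃)₂CH–OCHO loses HCOO⁻: pKₐ(HCOOH) ≈ 3.8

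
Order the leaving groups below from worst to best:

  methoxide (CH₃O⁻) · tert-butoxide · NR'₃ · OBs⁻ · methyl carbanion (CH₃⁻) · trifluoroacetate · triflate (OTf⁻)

methyl carbanion (CH₃⁻) < tert-butoxide < methoxide (CH₃O⁻) < NR'₃ < trifluoroacetate < OBs⁻ < triflate (OTf⁻)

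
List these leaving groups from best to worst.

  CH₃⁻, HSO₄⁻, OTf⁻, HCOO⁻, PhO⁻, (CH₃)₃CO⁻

OTf⁻ > HSO₄⁻ > HCOO⁻ > PhO⁻ > (CH₃)₃CO⁻ > CH₃⁻

OTf⁻: pKₐ(CF₃SO₃H (triflic acid)) ≈ -14
HSO₄⁻: pKₐ(H₂SO₄) ≈ -3
HCOO⁻: pKₐ(HCOOH) ≈ 3.8
PhO⁻: pKₐ(C₆H₅OH (phenol)) ≈ 10 — resonance into the ring helps, but still a poor LG
(CH₃)₃CO⁻: pKₐ(t-BuOH) ≈ 18
CH₃⁻: pKₐ(CH₄) ≈ 48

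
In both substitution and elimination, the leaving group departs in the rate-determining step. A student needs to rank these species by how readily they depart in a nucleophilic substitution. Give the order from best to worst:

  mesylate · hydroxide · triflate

triflate: pKₐ(CF₃SO₃H (triflic acid)) ≈ -14 — charge spread over three oxygens and a CF₃ group; the premier leaving group in synthesis
mesylate: pKₐ(CH₃SO₃H (MsOH)) ≈ -1.9 — resonance-delocalised alkanesulfonate
hydroxide: pKₐ(H₂O) ≈ 15.7

triflate > mesylate > hydroxide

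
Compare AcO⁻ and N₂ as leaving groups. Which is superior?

N₂ is the better leaving group.
N₂ is the ultimate leaving group — it departs as an exceptionally stable neutral molecule, whereas AcO⁻ (pKₐ(CH₃COOH) ≈ 4.8) is far more basic.

N₂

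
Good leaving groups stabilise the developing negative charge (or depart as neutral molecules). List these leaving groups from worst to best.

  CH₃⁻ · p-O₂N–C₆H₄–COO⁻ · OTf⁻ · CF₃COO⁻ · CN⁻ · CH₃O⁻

CH₃⁻ < CH₃O⁻ < CN⁻ < p-O₂N–C₆H₄–COO⁻ < CF₃COO⁻ < OTf⁻

A good leaving group is a weak base: the lower the pKₐ of its conjugate acid, the more readily it departs.
OTf⁻: pKₐ(CF₃SO₃H (triflic acid)) ≈ -14 — charge spread over three oxygens and a CF₃ group; the premier leaving group in synthesis
CF₃COO⁻: pKₐ(CF₃COOH) ≈ 0.2 — strongly electron-withdrawing CF₃ stabilises the carboxylate
p-O₂N–C₆H₄–COO⁻: pKₐ(p-nitrobenzoic acid) ≈ 3.4 — electron-withdrawing nitro group stabilises the carboxylate
CN⁻: pKₐ(HCN) ≈ 9.2
CH₃O⁻: pKₐ(CH₃OH) ≈ 15.5 — strong base; alkoxides do not leave unassisted
CH₃⁻: pKₐ(CH₄) ≈ 48
Listed from poorest to best leaving group as asked.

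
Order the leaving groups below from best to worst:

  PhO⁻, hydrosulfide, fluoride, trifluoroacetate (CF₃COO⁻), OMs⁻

OMs⁻ > trifluoroacetate (CF₃COO⁻) > fluoride > hydrosulfide > PhO⁻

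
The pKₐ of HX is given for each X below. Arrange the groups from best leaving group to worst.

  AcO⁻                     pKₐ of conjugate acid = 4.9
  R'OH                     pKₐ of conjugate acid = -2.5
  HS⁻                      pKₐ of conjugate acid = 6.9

R'OH > AcO⁻ > HS⁻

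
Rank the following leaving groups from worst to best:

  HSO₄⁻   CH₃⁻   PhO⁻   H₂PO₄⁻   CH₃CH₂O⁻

HSO₄⁻: pKₐ(H₂SO₄) ≈ -3
H₂PO₄⁻: pKₐ(H₃PO₄) ≈ 2.1
PhO⁻: pKₐ(C₆H₅OH (phenol)) ≈ 10
CH₃CH₂O⁻: pKₐ(CH₃CH₂OH) ≈ 16 — strong base; alkoxides do not leave unassisted
CH₃⁻: pKₐ(CH₄) ≈ 48 — unstabilised carbanion; the worst conceivable leaving group
The question asks for worst first, so the sequence is read in increasing leaving-group ability.

CH₃⁻ < CH₃CH₂O⁻ < PhO⁻ < H₂PO₄⁻ < HSO₄⁻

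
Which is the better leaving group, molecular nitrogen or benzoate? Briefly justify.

molecular nitrogen is the better leaving group.
N₂ is the ultimate leaving group — it departs as an exceptionally stable neutral molecule, whereas benzoate (pKₐ(C₆H₅COOH) ≈ 4.2) is far more basic.

molecular nitrogen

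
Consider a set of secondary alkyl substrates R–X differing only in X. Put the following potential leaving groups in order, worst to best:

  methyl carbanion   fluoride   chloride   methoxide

methyl carbanion < methoxide < fluoride < chloride

A good leaving group is a weak base: the lower the pKₐ of its conjugate acid, the more readily it departs.
chloride: pKₐ(HCl) ≈ -7
fluoride: pKₐ(HF) ≈ 3.2
methoxide: pKₐ(CH₃OH) ≈ 15.5
methyl carbanion: pKₐ(CH₄) ≈ 48
The question asks for worst first, so the sequence is read in increasing leaving-group ability.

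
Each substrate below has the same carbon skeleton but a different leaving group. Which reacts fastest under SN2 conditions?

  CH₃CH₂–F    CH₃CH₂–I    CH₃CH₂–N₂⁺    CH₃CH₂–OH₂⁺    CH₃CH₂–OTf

CH₃CH₂–N₂⁺

The skeletons are identical, so relative rate is governed entirely by leaving-group ability.
A good leaving group is a weak base: the lower the pKₐ of its conjugate acid, the more readily it departs.
CH₃CH₂–N₂⁺ loses N₂: no meaningful conjugate acid; N₂ departs as an exceptionally stable neutral molecule
CH₃CH₂–OTf loses OTf⁻: pKₐ(CF₃SO₃H (triflic acid)) ≈ -14
CH₃CH₂–I loses I⁻: pKₐ(HI) ≈ -10
CH₃CH₂–OH₂⁺ loses H₂O: pKₐ(H₃O⁺) ≈ -1.7
CH₃CH₂–F loses F⁻: pKₐ(HF) ≈ 3.2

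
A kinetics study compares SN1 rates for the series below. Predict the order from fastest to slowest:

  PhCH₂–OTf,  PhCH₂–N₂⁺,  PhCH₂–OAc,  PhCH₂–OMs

PhCH₂–N₂⁺ > PhCH₂–OTf > PhCH₂–OMs > PhCH₂–OAc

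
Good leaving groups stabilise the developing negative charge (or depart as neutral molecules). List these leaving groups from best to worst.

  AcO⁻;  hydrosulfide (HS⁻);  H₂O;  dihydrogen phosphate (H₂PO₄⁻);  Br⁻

Br⁻ > H₂O > dihydrogen phosphate (H₂PO₄⁻) > AcO⁻ > hydrosulfide (HS⁻)

Leaving-group ability tracks the stability of the departed species; conjugate-acid pKₐ is the usual yardstick (lower pKₐ → better LG).
Br⁻: pKₐ(HBr) ≈ -9
H₂O: pKₐ(H₃O⁺) ≈ -1.7
dihydrogen phosphate (H₂PO₄⁻): pKₐ(H₃PO₄) ≈ 2.1
AcO⁻: pKₐ(CH₃COOH) ≈ 4.8
hydrosulfide (HS⁻): pKₐ(H₂S) ≈ 7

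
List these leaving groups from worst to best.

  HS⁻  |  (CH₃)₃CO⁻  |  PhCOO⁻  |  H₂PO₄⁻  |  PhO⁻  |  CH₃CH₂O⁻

(CH₃)₃CO⁻ < CH₃CH₂O⁻ < PhO⁻ < HS⁻ < PhCOO⁻ < H₂PO₄⁻

The more stable X⁻ (or X) is on its own — i.e. the weaker a base it is — the better a leaving group it makes.
H₂PO₄⁻: pKₐ(H₃PO₄) ≈ 2.1
PhCOO⁻: pKₐ(C₆H₅COOH) ≈ 4.2
HS⁻: pKₐ(H₂S) ≈ 7
PhO⁻: pKₐ(C₆H₅OH (phenol)) ≈ 10
CH₃CH₂O⁻: pKₐ(CH₃CH₂OH) ≈ 16 — strong base; alkoxides do not leave unassisted
(CH₃)₃CO⁻: pKₐ(t-BuOH) ≈ 18 — bulky, strongly basic alkoxide
The question asks for worst first, so the sequence is read in increasing leaving-group ability.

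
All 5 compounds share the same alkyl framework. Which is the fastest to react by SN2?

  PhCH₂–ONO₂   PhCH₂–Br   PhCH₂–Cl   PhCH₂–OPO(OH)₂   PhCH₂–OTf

With the same alkyl group throughout, only the leaving group differentiates the rates.
Leaving-group ability tracks the stability of the departed species; conjugate-acid pKₐ is the usual yardstick (lower pKₐ → better LG).
PhCH₂–OTf loses OTf⁻: pKₐ(CF₃SO₃H (triflic acid)) ≈ -14
PhCH₂–Br loses Br⁻: pKₐ(HBr) ≈ -9
PhCH₂–Cl loses Cl⁻: pKₐ(HCl) ≈ -7
PhCH₂–ONO₂ loses NO₃⁻: pKₐ(HNO₃) ≈ -1.3
PhCH₂–OPO(OH)₂ loses H₂PO₄⁻: pKₐ(H₃PO₄) ≈ 2.1

PhCH₂–OTf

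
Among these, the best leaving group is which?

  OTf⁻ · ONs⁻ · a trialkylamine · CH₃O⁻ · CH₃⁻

OTf⁻

OTf⁻: pKₐ(CF₃SO₃H (triflic acid)) ≈ -14
ONs⁻: pKₐ(p-O₂NC₆H₄SO₃H) ≈ -3.5
a trialkylamine: pKₐ(R'₃NH⁺) ≈ 10.7
CH₃O⁻: pKₐ(CH₃OH) ≈ 15.5
CH₃⁻: pKₐ(CH₄) ≈ 48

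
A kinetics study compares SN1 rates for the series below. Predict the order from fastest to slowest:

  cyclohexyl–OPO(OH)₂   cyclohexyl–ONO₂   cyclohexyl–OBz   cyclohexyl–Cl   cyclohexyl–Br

cyclohexyl–Br > cyclohexyl–Cl > cyclohexyl–ONO₂ > cyclohexyl–OPO(OH)₂ > cyclohexyl–OBz

Identical carbon frameworks mean the comparison reduces to leaving-group quality.
Rank by basicity of the departing species: weakest base leaves most easily.
cyclohexyl–Br loses Br⁻: pKₐ(HBr) ≈ -9
cyclohexyl–Cl loses Cl⁻: pKₐ(HCl) ≈ -7
cyclohexyl–ONO₂ loses NO₃⁻: pKₐ(HNO₃) ≈ -1.3
cyclohexyl–OPO(OH)₂ loses H₂PO₄⁻: pKₐ(H₃PO₄) ≈ 2.1
cyclohexyl–OBz loses PhCOO⁻: pKₐ(C₆H₅COOH) ≈ 4.2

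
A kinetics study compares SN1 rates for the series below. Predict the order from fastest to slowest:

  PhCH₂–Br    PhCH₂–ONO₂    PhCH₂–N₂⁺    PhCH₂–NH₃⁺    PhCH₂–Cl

PhCH₂–N₂⁺ > PhCH₂–Br > PhCH₂–Cl > PhCH₂–ONO₂ > PhCH₂–NH₃⁺

The skeletons are identical, so relative rate is governed entirely by leaving-group ability.
Rank by basicity of the departing species: weakest base leaves most easily.
PhCH₂–N₂⁺ loses N₂: no meaningful conjugate acid; N₂ departs as an exceptionally stable neutral molecule
PhCH₂–Br loses Br⁻: pKₐ(HBr) ≈ -9
PhCH₂–Cl loses Cl⁻: pKₐ(HCl) ≈ -7
PhCH₂–ONO₂ loses NO₃⁻: pKₐ(HNO₃) ≈ -1.3
PhCH₂–NH₃⁺ loses NH₃: pKₐ(NH₄⁺) ≈ 9.2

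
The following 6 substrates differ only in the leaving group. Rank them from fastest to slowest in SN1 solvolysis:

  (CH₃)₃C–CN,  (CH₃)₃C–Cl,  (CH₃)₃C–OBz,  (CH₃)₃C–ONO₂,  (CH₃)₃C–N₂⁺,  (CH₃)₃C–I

Identical carbon frameworks mean the comparison reduces to leaving-group quality.
A good leaving group is a weak base: the lower the pKₐ of its conjugate acid, the more readily it departs.
(CH₃)₃C–N₂⁺ loses N₂: no meaningful conjugate acid; N₂ departs as an exceptionally stable neutral molecule
(CH₃)₃C–I loses I⁻: pKₐ(HI) ≈ -10
(CH₃)₃C–Cl loses Cl⁻: pKₐ(HCl) ≈ -7
(CH₃)₃C–ONO₂ loses NO₃⁻: pKₐ(HNO₃) ≈ -1.3
(CH₃)₃C–OBz loses PhCOO⁻: pKₐ(C₆H₅COOH) ≈ 4.2
(CH₃)₃C–CN loses CN⁻: pKₐ(HCN) ≈ 9.2

(CH₃)₃C–N₂⁺ > (CH₃)₃C–I > (CH₃)₃C–Cl > (CH₃)₃C–ONO₂ > (CH₃)₃C–OBz > (CH₃)₃C–CN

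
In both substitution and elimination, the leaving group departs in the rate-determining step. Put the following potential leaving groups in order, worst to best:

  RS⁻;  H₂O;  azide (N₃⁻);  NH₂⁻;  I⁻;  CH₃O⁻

NH₂⁻ < CH₃O⁻ < RS⁻ < azide (N₃⁻) < H₂O < I⁻

Leaving-group ability tracks the stability of the departed species; conjugate-acid pKₐ is the usual yardstick (lower pKₐ → better LG).
I⁻: pKₐ(HI) ≈ -10
H₂O: pKₐ(H₃O⁺) ≈ -1.7
azide (N₃⁻): pKₐ(HN₃) ≈ 4.7
RS⁻: pKₐ(RSH (a thiol)) ≈ 10.5
CH₃O⁻: pKₐ(CH₃OH) ≈ 15.5
NH₂⁻: pKₐ(NH₃) ≈ 38
The question asks for worst first, so the sequence is read in increasing leaving-group ability.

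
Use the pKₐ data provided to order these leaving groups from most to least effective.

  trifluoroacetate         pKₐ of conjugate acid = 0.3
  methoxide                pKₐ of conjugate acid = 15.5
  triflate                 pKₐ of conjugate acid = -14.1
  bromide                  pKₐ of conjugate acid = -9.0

Lower conjugate-acid pKₐ ⇒ weaker base ⇒ better leaving group.
Sorting by the given values: triflate (-14.1), bromide (-9.0), trifluoroacetate (0.3), methoxide (15.5).

triflate > bromide > trifluoroacetate > methoxide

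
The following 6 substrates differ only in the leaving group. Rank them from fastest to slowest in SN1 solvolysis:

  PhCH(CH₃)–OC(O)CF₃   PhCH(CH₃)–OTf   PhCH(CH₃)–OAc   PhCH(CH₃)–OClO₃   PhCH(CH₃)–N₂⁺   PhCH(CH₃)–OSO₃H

The skeletons are identical, so relative rate is governed entirely by leaving-group ability.
Rank by basicity of the departing species: weakest base leaves most easily.
PhCH(CH₃)–N₂⁺ loses N₂: no meaningful conjugate acid; N₂ departs as an exceptionally stable neutral molecule
PhCH(CH₃)–OTf loses OTf⁻: pKₐ(CF₃SO₃H (triflic acid)) ≈ -14
PhCH(CH₃)–OClO₃ loses ClO₄⁻: pKₐ(HClO₄) ≈ -10
PhCH(CH₃)–OSO₃H loses HSO₄⁻: pKₐ(H₂SO₄) ≈ -3
PhCH(CH₃)–OC(O)CF₃ loses CF₃COO⁻: pKₐ(CF₃COOH) ≈ 0.2
PhCH(CH₃)–OAc loses AcO⁻: pKₐ(CH₃COOH) ≈ 4.8

PhCH(CH₃)–N₂⁺ > PhCH(CH₃)–OTf > PhCH(CH₃)–OClO₃ > PhCH(CH₃)–OSO₃H > PhCH(CH₃)–OC(O)CF₃ > PhCH(CH₃)–OAc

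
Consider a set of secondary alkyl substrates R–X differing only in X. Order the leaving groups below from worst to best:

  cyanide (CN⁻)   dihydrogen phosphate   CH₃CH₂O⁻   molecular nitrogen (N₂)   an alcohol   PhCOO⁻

molecular nitrogen (N₂): no meaningful conjugate acid; N₂ departs as an exceptionally stable neutral molecule
an alcohol: pKₐ(R'OH₂⁺) ≈ -2.4
dihydrogen phosphate: pKₐ(H₃PO₄) ≈ 2.1 — moderate base; biological leaving group after further activation
PhCOO⁻: pKₐ(C₆H₅COOH) ≈ 4.2 — aryl carboxylate
cyanide (CN⁻): pKₐ(HCN) ≈ 9.2 — sp carbon stabilises the charge somewhat, but still a poor LG
CH₃CH₂O⁻: pKₐ(CH₃CH₂OH) ≈ 16 — strong base; alkoxides do not leave unassisted
Reversing gives the worst-to-best order requested.

CH₃CH₂O⁻ < cyanide (CN⁻) < PhCOO⁻ < dihydrogen phosphate < an alcohol < molecular nitrogen (N₂)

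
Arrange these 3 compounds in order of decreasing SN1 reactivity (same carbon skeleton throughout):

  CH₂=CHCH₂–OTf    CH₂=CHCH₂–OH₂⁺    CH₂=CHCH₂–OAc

CH₂=CHCH₂–OTf > CH₂=CHCH₂–OH₂⁺ > CH₂=CHCH₂–OAc

Identical carbon frameworks mean the comparison reduces to leaving-group quality.
Leaving-group ability tracks the stability of the departed species; conjugate-acid pKₐ is the usual yardstick (lower pKₐ → better LG).
CH₂=CHCH₂–OTf loses OTf⁻: pKₐ(CF₃SO₃H (triflic acid)) ≈ -14
CH₂=CHCH₂–OH₂⁺ loses H₂O: pKₐ(H₃O⁺) ≈ -1.7
CH₂=CHCH₂–OAc loses AcO⁻: pKₐ(CH₃COOH) ≈ 4.8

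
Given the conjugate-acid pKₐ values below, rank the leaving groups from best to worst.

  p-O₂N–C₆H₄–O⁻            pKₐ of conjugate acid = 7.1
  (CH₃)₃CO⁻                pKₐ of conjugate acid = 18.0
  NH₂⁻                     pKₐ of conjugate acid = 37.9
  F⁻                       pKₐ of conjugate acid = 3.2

Lower conjugate-acid pKₐ ⇒ weaker base ⇒ better leaving group.
Sorting by the given values: F⁻ (3.2), p-O₂N–C₆H₄–O⁻ (7.1), (CH₃)₃CO⁻ (18.0), NH₂⁻ (37.9).

F⁻ > p-O₂N–C₆H₄–O⁻ > (CH₃)₃CO⁻ > NH₂⁻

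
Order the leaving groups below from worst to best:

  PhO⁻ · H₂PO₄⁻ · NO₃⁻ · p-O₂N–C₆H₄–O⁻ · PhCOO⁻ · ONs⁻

Rank by basicity of the departing species: weakest base leaves most easily.
ONs⁻: pKₐ(p-O₂NC₆H₄SO₃H) ≈ -3.5
NO₃⁻: pKₐ(HNO₃) ≈ -1.3 — resonance-delocalised over three oxygens
H₂PO₄⁻: pKₐ(H₃PO₄) ≈ 2.1
PhCOO⁻: pKₐ(C₆H₅COOH) ≈ 4.2 — aryl carboxylate
p-O₂N–C₆H₄–O⁻: pKₐ(p-nitrophenol) ≈ 7.2
PhO⁻: pKₐ(C₆H₅OH (phenol)) ≈ 10 — resonance into the ring helps, but still a poor LG
The question asks for worst first, so the sequence is read in increasing leaving-group ability.

PhO⁻ < p-O₂N–C₆H₄–O⁻ < PhCOO⁻ < H₂PO₄⁻ < NO₃⁻ < ONs⁻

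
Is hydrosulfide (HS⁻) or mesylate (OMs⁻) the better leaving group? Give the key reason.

mesylate (OMs⁻)

mesylate (OMs⁻) is the better leaving group.
pKₐ(CH₃SO₃H (MsOH)) ≈ -1.9 versus pKₐ(H₂S) ≈ 7: mesylate (OMs⁻) is the much weaker base.
Resonance-delocalised alkanesulfonate.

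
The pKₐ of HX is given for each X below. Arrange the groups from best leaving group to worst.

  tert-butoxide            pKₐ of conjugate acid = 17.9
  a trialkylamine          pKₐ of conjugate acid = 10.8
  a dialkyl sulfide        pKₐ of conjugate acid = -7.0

Lower conjugate-acid pKₐ ⇒ weaker base ⇒ better leaving group.
Sorting by the given values: a dialkyl sulfide (-7.0), a trialkylamine (10.8), tert-butoxide (17.9).

a dialkyl sulfide > a trialkylamine > tert-butoxide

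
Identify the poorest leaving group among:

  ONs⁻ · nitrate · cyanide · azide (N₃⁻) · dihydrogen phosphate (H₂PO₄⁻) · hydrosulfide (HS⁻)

Rank by basicity of the departing species: weakest base leaves most easily.
ONs⁻: pKₐ(p-O₂NC₆H₄SO₃H) ≈ -3.5
nitrate: pKₐ(HNO₃) ≈ -1.3
dihydrogen phosphate (H₂PO₄⁻): pKₐ(H₃PO₄) ≈ 2.1
azide (N₃⁻): pKₐ(HN₃) ≈ 4.7
hydrosulfide (HS⁻): pKₐ(H₂S) ≈ 7
cyanide: pKₐ(HCN) ≈ 9.2

cyanide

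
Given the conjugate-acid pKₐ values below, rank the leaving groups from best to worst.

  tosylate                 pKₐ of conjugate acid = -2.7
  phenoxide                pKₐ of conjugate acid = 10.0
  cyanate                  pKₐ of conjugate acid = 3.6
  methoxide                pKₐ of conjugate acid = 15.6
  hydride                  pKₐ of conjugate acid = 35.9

tosylate > cyanate > phenoxide > methoxide > hydride

Lower conjugate-acid pKₐ ⇒ weaker base ⇒ better leaving group.
Sorting by the given values: tosylate (-2.7), cyanate (3.6), phenoxide (10.0), methoxide (15.6), hydride (35.9).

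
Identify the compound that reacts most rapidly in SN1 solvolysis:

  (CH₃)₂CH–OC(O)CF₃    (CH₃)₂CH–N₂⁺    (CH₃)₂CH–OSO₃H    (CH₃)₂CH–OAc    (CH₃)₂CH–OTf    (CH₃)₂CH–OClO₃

(CH₃)₂CH–N₂⁺

Identical carbon frameworks mean the comparison reduces to leaving-group quality.
Leaving-group ability tracks the stability of the departed species; conjugate-acid pKₐ is the usual yardstick (lower pKₐ → better LG).
(CH₃)₂CH–N₂⁺ loses N₂: no meaningful conjugate acid; N₂ departs as an exceptionally stable neutral molecule
(CH₃)₂CH–OTf loses OTf⁻: pKₐ(CF₃SO₃H (triflic acid)) ≈ -14
(CH₃)₂CH–OClO₃ loses ClO₄⁻: pKₐ(HClO₄) ≈ -10
(CH₃)₂CH–OSO₃H loses HSO₄⁻: pKₐ(H₂SO₄) ≈ -3
(CH₃)₂CH–OC(O)CF₃ loses CF₃COO⁻: pKₐ(CF₃COOH) ≈ 0.2
(CH₃)₂CH–OAc loses AcO⁻: pKₐ(CH₃COOH) ≈ 4.8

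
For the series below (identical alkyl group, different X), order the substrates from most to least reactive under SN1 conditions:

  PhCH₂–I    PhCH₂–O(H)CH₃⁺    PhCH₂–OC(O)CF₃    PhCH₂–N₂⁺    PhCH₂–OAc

PhCH₂–N₂⁺ > PhCH₂–I > PhCH₂–O(H)CH₃⁺ > PhCH₂–OC(O)CF₃ > PhCH₂–OAc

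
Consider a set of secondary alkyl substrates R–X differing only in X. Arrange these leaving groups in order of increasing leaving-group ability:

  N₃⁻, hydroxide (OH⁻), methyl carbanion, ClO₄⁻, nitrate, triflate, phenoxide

The more stable X⁻ (or X) is on its own — i.e. the weaker a base it is — the better a leaving group it makes.
triflate: pKₐ(CF₃SO₃H (triflic acid)) ≈ -14
ClO₄⁻: pKₐ(HClO₄) ≈ -10
nitrate: pKₐ(HNO₃) ≈ -1.3
N₃⁻: pKₐ(HN₃) ≈ 4.7
phenoxide: pKₐ(C₆H₅OH (phenol)) ≈ 10
hydroxide (OH⁻): pKₐ(H₂O) ≈ 15.7
methyl carbanion: pKₐ(CH₄) ≈ 48
The question asks for worst first, so the sequence is read in increasing leaving-group ability.

methyl carbanion < hydroxide (OH⁻) < phenoxide < N₃⁻ < nitrate < ClO₄⁻ < triflate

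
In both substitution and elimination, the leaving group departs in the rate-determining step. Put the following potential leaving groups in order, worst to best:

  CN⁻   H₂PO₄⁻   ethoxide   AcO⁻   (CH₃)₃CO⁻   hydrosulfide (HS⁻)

(CH₃)₃CO⁻ < ethoxide < CN⁻ < hydrosulfide (HS⁻) < AcO⁻ < H₂PO₄⁻

Rank by basicity of the departing species: weakest base leaves most easily.
H₂PO₄⁻: pKₐ(H₃PO₄) ≈ 2.1 — moderate base; biological leaving group after further activation
AcO⁻: pKₐ(CH₃COOH) ≈ 4.8
hydrosulfide (HS⁻): pKₐ(H₂S) ≈ 7 — larger and more polarisable than the oxygen analogue
CN⁻: pKₐ(HCN) ≈ 9.2
ethoxide: pKₐ(CH₃CH₂OH) ≈ 16 — strong base; alkoxides do not leave unassisted
(CH₃)₃CO⁻: pKₐ(t-BuOH) ≈ 18 — bulky, strongly basic alkoxide
Reversing gives the worst-to-best order requested.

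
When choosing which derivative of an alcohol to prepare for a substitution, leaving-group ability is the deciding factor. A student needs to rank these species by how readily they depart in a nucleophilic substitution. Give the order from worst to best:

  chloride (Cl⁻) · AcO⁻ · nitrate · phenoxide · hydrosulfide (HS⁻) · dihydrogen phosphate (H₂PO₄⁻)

Rank by basicity of the departing species: weakest base leaves most easily.
chloride (Cl⁻): pKₐ(HCl) ≈ -7 — moderately weak base
nitrate: pKₐ(HNO₃) ≈ -1.3 — resonance-delocalised over three oxygens
dihydrogen phosphate (H₂PO₄⁻): pKₐ(H₃PO₄) ≈ 2.1 — moderate base; biological leaving group after further activation
AcO⁻: pKₐ(CH₃COOH) ≈ 4.8 — resonance-stabilised but still a weak base
hydrosulfide (HS⁻): pKₐ(H₂S) ≈ 7 — larger and more polarisable than the oxygen analogue
phenoxide: pKₐ(C₆H₅OH (phenol)) ≈ 10 — resonance into the ring helps, but still a poor LG
Reversing gives the worst-to-best order requested.

phenoxide < hydrosulfide (HS⁻) < AcO⁻ < dihydrogen phosphate (H₂PO₄⁻) < nitrate < chloride (Cl⁻)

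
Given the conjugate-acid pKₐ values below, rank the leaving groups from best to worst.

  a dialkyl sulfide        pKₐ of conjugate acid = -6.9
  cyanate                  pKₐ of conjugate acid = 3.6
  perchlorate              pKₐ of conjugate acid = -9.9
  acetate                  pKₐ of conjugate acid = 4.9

perchlorate > a dialkyl sulfide > cyanate > acetate

Lower conjugate-acid pKₐ ⇒ weaker base ⇒ better leaving group.
Sorting by the given values: perchlorate (-9.9), a dialkyl sulfide (-6.9), cyanate (3.6), acetate (4.9).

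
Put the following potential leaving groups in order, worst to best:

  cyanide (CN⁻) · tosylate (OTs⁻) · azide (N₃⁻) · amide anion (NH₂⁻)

A good leaving group is a weak base: the lower the pKₐ of its conjugate acid, the more readily it departs.
tosylate (OTs⁻): pKₐ(p-CH₃C₆H₄SO₃H (TsOH)) ≈ -2.8
azide (N₃⁻): pKₐ(HN₃) ≈ 4.7 — linear, resonance-stabilised
cyanide (CN⁻): pKₐ(HCN) ≈ 9.2 — sp carbon stabilises the charge somewhat, but still a poor LG
amide anion (NH₂⁻): pKₐ(NH₃) ≈ 38
Reversing gives the worst-to-best order requested.

amide anion (NH₂⁻) < cyanide (CN⁻) < azide (N₃⁻) < tosylate (OTs⁻)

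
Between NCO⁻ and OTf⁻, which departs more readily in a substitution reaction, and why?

OTf⁻

OTf⁻ is the better leaving group.
pKₐ(CF₃SO₃H (triflic acid)) ≈ -14 versus pKₐ(HOCN) ≈ 3.5: OTf⁻ is the much weaker base.
Charge spread over three oxygens and a CF₃ group; the premier leaving group in synthesis.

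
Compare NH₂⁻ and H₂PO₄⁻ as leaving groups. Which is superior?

H₂PO₄⁻ is the better leaving group.
pKₐ(H₃PO₄) ≈ 2.1 versus pKₐ(NH₃) ≈ 38: H₂PO₄⁻ is the much weaker base.
Moderate base; biological leaving group after further activation.

H₂PO₄⁻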